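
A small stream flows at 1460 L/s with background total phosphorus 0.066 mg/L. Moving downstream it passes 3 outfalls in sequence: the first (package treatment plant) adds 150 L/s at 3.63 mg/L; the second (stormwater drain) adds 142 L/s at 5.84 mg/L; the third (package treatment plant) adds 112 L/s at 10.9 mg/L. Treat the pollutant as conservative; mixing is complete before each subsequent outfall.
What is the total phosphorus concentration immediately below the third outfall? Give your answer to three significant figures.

Below outfall 1: Q → 1610 L/s, C = (1460·0.06600 + 150.0·3.630)/1610 = 0.3980 mg/L.
Below outfall 2: Q → 1752 L/s, C = (1610·0.3980 + 142.0·5.840)/1752 = 0.8391 mg/L.
Below outfall 3: Q → 1864 L/s, C = (1752·0.8391 + 112.0·10.90)/1864 = 1.444 mg/L.

1.44 mg/L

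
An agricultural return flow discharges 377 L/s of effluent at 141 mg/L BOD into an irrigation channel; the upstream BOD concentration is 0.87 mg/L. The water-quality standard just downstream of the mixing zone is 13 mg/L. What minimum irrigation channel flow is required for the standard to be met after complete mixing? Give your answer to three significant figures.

Set C_mix = 13: (Q·0.8700 + 377.0·141.0) / (Q + 377.0) = 13
→ Q = 377.0·(141.0 − 13)/(13 − 0.8700) = 3978 L/s.

3980 L/s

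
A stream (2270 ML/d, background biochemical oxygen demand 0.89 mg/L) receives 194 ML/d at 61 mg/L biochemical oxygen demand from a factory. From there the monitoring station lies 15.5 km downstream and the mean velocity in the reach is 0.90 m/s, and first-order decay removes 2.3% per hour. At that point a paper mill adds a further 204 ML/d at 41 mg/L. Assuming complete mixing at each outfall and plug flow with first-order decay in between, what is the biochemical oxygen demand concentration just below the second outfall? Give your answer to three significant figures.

7.78 mg/L

Flow-weighted average: C = (2270·0.8900 + 194.0·61.00) / 2464 = 13850/2464 = 5.623 mg/L; combined flow 2464 ML/d.
Travel time t = 15.5·1000 / 0.90 = 17220 s = 4.784 h.
2.3%/h lost → k = −ln(1 − 0.023) = 0.02327 h⁻¹.
Applying C = C₀e^(−kt): 5.623 × 0.8947 = 5.030 mg/L.
At the second outfall, C = (2464·5.030 + 204.0·41.00) / (2464 + 204.0) = 7.781 mg/L.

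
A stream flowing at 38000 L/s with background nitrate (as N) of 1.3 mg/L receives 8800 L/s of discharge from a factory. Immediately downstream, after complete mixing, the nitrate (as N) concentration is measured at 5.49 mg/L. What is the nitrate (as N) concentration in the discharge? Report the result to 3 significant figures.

Mass balance: 38000·1.300 + 8800·Cₑ = 46800·5.490
→ Cₑ = (46800·5.490 − 38000·1.300) / 8800 = 23.58 mg/L.

23.6 mg/L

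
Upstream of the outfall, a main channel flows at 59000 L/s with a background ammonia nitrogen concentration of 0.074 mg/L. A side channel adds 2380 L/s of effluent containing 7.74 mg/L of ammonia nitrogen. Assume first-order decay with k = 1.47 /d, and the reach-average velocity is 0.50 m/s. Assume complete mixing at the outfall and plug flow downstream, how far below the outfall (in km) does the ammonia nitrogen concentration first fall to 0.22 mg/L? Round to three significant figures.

15.4 km

Mixed concentration C = ΣQC/ΣQ = (59000·0.07400 + 2380·7.740) / 61380 = 22790/61380 = 0.3712 mg/L.
Set 0.3712·exp(−k·t) = 0.22 → t = ln(0.3712/0.22)/k = 30750 s = 8.543 h.
Distance = v·t = 0.50·30750 = 15380 m = 15.38 km.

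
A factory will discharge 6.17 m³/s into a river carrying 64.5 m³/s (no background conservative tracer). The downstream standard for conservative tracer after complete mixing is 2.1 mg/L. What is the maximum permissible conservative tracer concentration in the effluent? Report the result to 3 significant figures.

At the limit, (Qr·Cr + Qe·Cₑ)/(Qr + Qe) = 2.1:
Cₑ = (70.67·2.1 − 64.50·0) / 6.170 = 24.05 mg/L.

24.1 mg/L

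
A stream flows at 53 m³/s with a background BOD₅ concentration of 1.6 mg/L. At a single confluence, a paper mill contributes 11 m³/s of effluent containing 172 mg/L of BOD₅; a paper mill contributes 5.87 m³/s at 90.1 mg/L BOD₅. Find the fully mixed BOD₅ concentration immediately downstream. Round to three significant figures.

35.9 mg/L

Conservation of mass: C = (53.00·1.600 + 11.00·172.0 + 5.870·90.10) / 69.87 = 2506/69.87 = 35.86 mg/L.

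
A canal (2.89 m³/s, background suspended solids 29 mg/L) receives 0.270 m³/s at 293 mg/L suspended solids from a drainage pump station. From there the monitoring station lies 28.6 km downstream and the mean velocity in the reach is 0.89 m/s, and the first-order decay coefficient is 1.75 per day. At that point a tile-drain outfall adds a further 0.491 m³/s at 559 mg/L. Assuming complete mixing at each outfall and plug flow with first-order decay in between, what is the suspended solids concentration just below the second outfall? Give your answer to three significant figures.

98.5 mg/L

After mixing, C = (2.890·29.00 + 0.2700·293.0) / 3.160 = 162.9/3.160 = 51.56 mg/L; combined flow 3.160 m³/s.
Travel time t = 28.6·1000 / 0.89 = 32130 s = 8.926 h.
Decay over the reach: 51.56·exp(−kt) = 51.56·0.5216 = 26.89 mg/L.
At the second outfall, C = (3.160·26.89 + 0.4910·559.0) / (3.160 + 0.4910) = 98.45 mg/L.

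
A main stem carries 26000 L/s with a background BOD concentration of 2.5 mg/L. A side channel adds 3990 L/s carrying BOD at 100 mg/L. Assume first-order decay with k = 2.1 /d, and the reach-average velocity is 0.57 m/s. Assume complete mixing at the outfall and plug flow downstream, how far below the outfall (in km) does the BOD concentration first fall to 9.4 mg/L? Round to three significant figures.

Mixed concentration C = ΣQC/ΣQ = (26000·2.500 + 3990·100.0) / 29990 = 464000/29990 = 15.47 mg/L.
Set 15.47·exp(−k·t) = 9.4 → t = ln(15.47/9.4)/k = 20500 s = 5.695 h.
Distance = v·t = 0.57·20500 = 11690 m = 11.69 km.

11.7 km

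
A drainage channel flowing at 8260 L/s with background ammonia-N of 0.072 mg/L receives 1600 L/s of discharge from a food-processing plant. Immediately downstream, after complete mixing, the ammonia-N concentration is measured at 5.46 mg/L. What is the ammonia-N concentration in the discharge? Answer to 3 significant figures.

Mass balance: 8260·0.07200 + 1600·Cₑ = 9860·5.460
→ Cₑ = (9860·5.460 − 8260·0.07200) / 1600 = 33.28 mg/L.

33.3 mg/L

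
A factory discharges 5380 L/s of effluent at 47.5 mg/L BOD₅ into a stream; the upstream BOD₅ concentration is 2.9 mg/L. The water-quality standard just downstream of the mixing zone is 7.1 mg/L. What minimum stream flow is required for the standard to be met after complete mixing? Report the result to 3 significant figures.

51800 L/s

Set C_mix = 7.1: (Q·2.900 + 5380·47.50) / (Q + 5380) = 7.1
→ Q = 5380·(47.50 − 7.1)/(7.1 − 2.900) = 51750 L/s.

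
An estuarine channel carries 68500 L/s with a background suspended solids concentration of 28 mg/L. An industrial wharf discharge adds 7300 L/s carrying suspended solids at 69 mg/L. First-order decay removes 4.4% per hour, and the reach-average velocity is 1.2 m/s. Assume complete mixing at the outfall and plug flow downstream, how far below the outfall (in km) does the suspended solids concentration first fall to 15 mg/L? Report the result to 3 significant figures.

72.6 km

Mass balance: C = (68500·28.00 + 7300·69.00) / 75800 = 2422000/75800 = 31.95 mg/L.
4.4%/h lost → k = −ln(1 − 0.044) = 0.04500 h⁻¹.
Set 31.95·exp(−k·t) = 15 → t = ln(31.95/15)/k = 60490 s = 16.80 h.
Distance = v·t = 1.2·60490 = 72590 m = 72.59 km.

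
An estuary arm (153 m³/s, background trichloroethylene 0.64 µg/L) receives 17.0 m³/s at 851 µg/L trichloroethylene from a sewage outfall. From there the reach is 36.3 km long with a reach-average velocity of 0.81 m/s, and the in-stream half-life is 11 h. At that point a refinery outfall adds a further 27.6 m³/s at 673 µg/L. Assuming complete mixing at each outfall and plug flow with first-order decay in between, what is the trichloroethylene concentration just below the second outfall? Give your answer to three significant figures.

Flow-weighted average: C = (153.0·0.6400 + 17.00·851.0) / 170.0 = 14560/170.0 = 85.68 µg/L; combined flow 170.0 m³/s.
Travel time t = 36.3·1000 / 0.81 = 44810 s = 12.45 h.
Half-life 11 h → k = ln 2 / 11 = 0.06301 h⁻¹ = 1.512 d⁻¹.
Decay over the reach: 85.68·exp(−kt) = 85.68·0.4564 = 39.10 µg/L.
Second outfall: C = (170.0·39.10 + 27.60·673.0)/197.6 = 127.6 µg/L.

128 µg/L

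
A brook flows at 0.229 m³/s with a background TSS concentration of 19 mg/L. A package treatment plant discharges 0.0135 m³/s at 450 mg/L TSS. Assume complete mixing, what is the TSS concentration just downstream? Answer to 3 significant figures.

Mixed concentration C = ΣQC/ΣQ = (0.2290·19.00 + 0.01350·450.0) / 0.2425 = 10.43/0.2425 = 42.99 mg/L.

43.0 mg/L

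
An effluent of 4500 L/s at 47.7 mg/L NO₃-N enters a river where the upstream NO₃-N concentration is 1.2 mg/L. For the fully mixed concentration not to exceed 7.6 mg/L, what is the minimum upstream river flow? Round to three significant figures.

28200 L/s

Set C_mix = 7.6: (Q·1.200 + 4500·47.70) / (Q + 4500) = 7.6
→ Q = 4500·(47.70 − 7.6)/(7.6 − 1.200) = 28200 L/s.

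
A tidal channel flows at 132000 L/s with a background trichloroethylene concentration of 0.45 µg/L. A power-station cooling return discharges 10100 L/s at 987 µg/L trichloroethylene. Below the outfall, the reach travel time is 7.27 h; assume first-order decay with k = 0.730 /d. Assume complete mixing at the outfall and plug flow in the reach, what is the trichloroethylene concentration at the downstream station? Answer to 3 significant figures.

56.6 µg/L

After mixing, C = (132000·0.4500 + 10100·987.0) / 142100 = 10030000/142100 = 70.57 µg/L.
Applying C = C₀e^(−kt): 70.57 × 0.8016 = 56.57 µg/L.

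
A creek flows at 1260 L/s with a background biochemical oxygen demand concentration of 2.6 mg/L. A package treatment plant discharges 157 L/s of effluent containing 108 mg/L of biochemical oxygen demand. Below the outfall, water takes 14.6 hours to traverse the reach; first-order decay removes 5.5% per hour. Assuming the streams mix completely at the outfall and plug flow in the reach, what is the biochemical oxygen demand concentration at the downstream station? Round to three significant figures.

Conservation of mass: C = (1260·2.600 + 157.0·108.0) / 1417 = 20230/1417 = 14.28 mg/L.
5.5%/h lost → k = −ln(1 − 0.055) = 0.05657 h⁻¹.
First-order decay: C = 14.28·exp(−k·t) = 14.28·0.4378 = 6.251 mg/L.

6.25 mg/L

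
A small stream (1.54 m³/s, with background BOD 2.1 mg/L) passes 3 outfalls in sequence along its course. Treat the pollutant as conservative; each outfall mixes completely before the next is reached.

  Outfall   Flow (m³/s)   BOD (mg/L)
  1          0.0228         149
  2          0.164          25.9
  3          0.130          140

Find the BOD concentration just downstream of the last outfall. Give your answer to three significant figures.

15.7 mg/L

Outfall 1: combined Q = 1.563 m³/s; C = (1.540·2.100 + 0.02280·149.0)/1.563 = 4.243 mg/L.
Outfall 2: combined Q = 1.727 m³/s; C = (1.563·4.243 + 0.1640·25.90)/1.727 = 6.300 mg/L.
Outfall 3: combined Q = 1.857 m³/s; C = (1.727·6.300 + 0.1300·140.0)/1.857 = 15.66 mg/L.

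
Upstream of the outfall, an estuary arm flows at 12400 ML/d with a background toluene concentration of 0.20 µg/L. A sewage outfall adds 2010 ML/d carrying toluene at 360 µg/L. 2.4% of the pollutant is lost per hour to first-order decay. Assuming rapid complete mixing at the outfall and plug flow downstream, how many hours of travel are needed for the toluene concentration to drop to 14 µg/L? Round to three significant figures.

Mass balance: C = (12400·0.2000 + 2010·360.0) / 14410 = 726100/14410 = 50.39 µg/L.
2.4%/h lost → k = −ln(1 − 0.024) = 0.02429 h⁻¹.
50.39·exp(−k·t) = 14 → t = ln(50.39/14)/k = 189800 s = 52.72 h.

52.7 h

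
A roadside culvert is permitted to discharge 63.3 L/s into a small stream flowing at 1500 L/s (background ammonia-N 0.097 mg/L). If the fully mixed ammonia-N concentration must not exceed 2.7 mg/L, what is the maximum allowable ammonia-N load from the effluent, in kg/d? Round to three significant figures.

352 kg/d

Mass balance at the limit: 1500·0.09700 + 63.30·Cₑ = 1563·2.7 → Cₑ = 64.38 mg/L.
63.30 L/s = 0.06330 m³/s. Load = 0.06330 m³/s × 64.38 g/m³ × 86 400 s/d = 352.1 kg/d.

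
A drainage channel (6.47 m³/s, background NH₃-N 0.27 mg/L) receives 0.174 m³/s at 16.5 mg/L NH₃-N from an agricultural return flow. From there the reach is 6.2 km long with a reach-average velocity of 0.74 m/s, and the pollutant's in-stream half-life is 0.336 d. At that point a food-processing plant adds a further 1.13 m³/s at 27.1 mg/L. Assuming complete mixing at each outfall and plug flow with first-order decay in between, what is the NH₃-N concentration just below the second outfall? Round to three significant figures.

Mass balance: C = (6.470·0.2700 + 0.1740·16.50) / 6.644 = 4.618/6.644 = 0.6950 mg/L; combined flow 6.644 m³/s.
Travel time t = 6.2·1000 / 0.74 = 8378 s = 2.327 h.
Half-life 0.336 d → k = ln 2 / 0.336 = 2.063 d⁻¹.
Applying C = C₀e^(−kt): 0.6950 × 0.8187 = 0.5690 mg/L.
Second outfall: C = (6.644·0.5690 + 1.130·27.10)/7.774 = 4.425 mg/L.

4.43 mg/L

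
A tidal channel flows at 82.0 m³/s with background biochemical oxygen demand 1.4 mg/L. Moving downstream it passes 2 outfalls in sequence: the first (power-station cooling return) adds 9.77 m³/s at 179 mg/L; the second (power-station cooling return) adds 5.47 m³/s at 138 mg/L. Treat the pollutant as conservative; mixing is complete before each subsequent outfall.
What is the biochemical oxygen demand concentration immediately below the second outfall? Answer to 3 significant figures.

Below outfall 1: Q → 91.77 m³/s, C = (82.00·1.400 + 9.770·179.0)/91.77 = 20.31 mg/L.
Below outfall 2: Q → 97.24 m³/s, C = (91.77·20.31 + 5.470·138.0)/97.24 = 26.93 mg/L.

26.9 mg/L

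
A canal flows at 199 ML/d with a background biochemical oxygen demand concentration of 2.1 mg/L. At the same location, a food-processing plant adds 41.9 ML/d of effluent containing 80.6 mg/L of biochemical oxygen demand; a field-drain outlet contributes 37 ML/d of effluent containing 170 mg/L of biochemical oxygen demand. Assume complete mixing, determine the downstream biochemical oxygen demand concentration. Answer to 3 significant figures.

Conservation of mass: C = (199.0·2.100 + 41.90·80.60 + 37.00·170.0) / 277.9 = 10090/277.9 = 36.29 mg/L.

36.3 mg/L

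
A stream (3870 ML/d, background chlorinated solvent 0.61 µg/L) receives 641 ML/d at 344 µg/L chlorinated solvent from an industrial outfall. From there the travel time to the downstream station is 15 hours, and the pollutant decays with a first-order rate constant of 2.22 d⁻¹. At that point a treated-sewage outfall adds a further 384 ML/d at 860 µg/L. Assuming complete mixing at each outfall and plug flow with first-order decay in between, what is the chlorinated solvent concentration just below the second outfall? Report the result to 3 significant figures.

Mixed concentration C = ΣQC/ΣQ = (3870·0.6100 + 641.0·344.0) / 4511 = 222900/4511 = 49.40 µg/L; combined flow 4511 ML/d.
After decay, C = 49.40 × e^(−kt) = 49.40 × 0.2497 = 12.34 µg/L.
Second outfall: C = (4511·12.34 + 384.0·860.0)/4895 = 78.83 µg/L.

78.8 µg/L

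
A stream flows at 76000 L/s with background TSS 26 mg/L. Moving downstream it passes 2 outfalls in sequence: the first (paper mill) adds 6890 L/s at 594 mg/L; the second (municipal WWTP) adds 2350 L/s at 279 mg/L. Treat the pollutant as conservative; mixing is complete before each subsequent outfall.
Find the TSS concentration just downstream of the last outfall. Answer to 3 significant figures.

Below outfall 1: Q → 82890 L/s, C = (76000·26.00 + 6890·594.0)/82890 = 73.21 mg/L.
Below outfall 2: Q → 85240 L/s, C = (82890·73.21 + 2350·279.0)/85240 = 78.89 mg/L.

78.9 mg/L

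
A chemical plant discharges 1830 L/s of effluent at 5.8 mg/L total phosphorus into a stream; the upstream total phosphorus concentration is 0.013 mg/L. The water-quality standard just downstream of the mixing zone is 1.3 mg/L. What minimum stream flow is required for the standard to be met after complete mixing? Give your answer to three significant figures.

6400 L/s

Set C_mix = 1.3: (Q·0.01300 + 1830·5.800) / (Q + 1830) = 1.3
→ Q = 1830·(5.800 − 1.3)/(1.3 − 0.01300) = 6399 L/s.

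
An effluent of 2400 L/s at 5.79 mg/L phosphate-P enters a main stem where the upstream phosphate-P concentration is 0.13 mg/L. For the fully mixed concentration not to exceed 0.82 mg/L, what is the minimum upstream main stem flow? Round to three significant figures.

Set C_mix = 0.82: (Q·0.1300 + 2400·5.790) / (Q + 2400) = 0.82
→ Q = 2400·(5.790 − 0.82)/(0.82 − 0.1300) = 17290 L/s.

17300 L/s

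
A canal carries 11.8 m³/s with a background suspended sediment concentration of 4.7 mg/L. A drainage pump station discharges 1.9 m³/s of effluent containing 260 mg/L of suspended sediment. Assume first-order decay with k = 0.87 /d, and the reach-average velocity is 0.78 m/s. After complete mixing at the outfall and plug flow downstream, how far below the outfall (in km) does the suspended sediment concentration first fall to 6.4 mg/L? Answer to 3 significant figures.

Mixed concentration C = ΣQC/ΣQ = (11.80·4.700 + 1.900·260.0) / 13.70 = 549.5/13.70 = 40.11 mg/L.
Set 40.11·exp(−k·t) = 6.4 → t = ln(40.11/6.4)/k = 182300 s = 50.63 h.
Distance = v·t = 0.78·182300 = 142200 m = 142.2 km.

142 km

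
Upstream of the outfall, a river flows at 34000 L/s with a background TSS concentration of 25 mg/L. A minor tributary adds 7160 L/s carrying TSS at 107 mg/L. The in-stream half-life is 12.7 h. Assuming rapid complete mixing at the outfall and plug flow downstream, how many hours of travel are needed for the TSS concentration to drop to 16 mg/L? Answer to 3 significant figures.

Conservation of mass: C = (34000·25.00 + 7160·107.0) / 41160 = 1616000/41160 = 39.26 mg/L.
Half-life 12.7 h → k = ln 2 / 12.7 = 0.05458 h⁻¹ = 1.310 d⁻¹.
39.26·exp(−k·t) = 16 → t = ln(39.26/16)/k = 59210 s = 16.45 h.

16.4 h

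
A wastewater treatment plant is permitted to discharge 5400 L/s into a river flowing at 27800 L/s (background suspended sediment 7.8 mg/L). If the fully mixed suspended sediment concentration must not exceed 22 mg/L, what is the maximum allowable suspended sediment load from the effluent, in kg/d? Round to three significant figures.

Mass balance at the limit: 27800·7.800 + 5400·Cₑ = 33200·22 → Cₑ = 95.10 mg/L.
5400 L/s = 5.400 m³/s. Load = 5.400 m³/s × 95.10 g/m³ × 86 400 s/d = 44370 kg/d.

44400 kg/d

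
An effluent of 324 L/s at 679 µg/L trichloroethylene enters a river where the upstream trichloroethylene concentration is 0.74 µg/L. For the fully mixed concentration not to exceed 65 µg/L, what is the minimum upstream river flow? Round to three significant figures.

3100 L/s

Set C_mix = 65: (Q·0.7400 + 324.0·679.0) / (Q + 324.0) = 65
→ Q = 324.0·(679.0 − 65)/(65 − 0.7400) = 3096 L/s.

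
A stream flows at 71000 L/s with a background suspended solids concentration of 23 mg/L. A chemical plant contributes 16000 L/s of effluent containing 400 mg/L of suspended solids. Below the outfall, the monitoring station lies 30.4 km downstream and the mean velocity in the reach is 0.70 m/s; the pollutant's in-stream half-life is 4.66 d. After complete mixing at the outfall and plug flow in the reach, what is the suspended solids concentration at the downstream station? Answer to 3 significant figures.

After mixing, C = (71000·23.00 + 16000·400.0) / 87000 = 8033000/87000 = 92.33 mg/L.
Travel time t = 30.4·1000 / 0.70 = 43430 s = 12.06 h.
Half-life 4.66 d → k = ln 2 / 4.66 = 0.1487 d⁻¹.
First-order decay: C = 92.33·exp(−k·t) = 92.33·0.9280 = 85.68 mg/L.

85.7 mg/L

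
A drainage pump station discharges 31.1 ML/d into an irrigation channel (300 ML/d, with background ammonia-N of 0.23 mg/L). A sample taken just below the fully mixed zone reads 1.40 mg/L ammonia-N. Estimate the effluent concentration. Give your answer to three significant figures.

12.7 mg/L

Mass balance: 300.0·0.2300 + 31.10·Cₑ = 331.1·1.400
→ Cₑ = (331.1·1.400 − 300.0·0.2300) / 31.10 = 12.69 mg/L.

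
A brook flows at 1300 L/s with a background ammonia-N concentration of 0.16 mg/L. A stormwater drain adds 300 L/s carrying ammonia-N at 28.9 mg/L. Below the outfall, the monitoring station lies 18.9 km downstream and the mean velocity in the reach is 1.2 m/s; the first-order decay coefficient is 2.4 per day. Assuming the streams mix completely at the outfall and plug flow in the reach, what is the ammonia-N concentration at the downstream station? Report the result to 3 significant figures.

Conservation of mass: C = (1300·0.1600 + 300.0·28.90) / 1600 = 8878/1600 = 5.549 mg/L.
Travel time t = 18.9·1000 / 1.2 = 15750 s = 4.375 h.
First-order decay: C = 5.549·exp(−k·t) = 5.549·0.6456 = 3.583 mg/L.

3.58 mg/L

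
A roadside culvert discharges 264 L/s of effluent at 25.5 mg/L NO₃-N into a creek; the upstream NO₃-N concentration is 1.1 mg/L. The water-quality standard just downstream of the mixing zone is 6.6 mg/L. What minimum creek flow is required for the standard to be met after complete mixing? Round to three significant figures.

907 L/s

Set C_mix = 6.6: (Q·1.100 + 264.0·25.50) / (Q + 264.0) = 6.6
→ Q = 264.0·(25.50 − 6.6)/(6.6 − 1.100) = 907.2 L/s.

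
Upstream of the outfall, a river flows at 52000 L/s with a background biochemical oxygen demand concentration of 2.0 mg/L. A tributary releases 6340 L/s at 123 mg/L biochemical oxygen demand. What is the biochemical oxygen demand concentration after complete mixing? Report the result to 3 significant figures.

15.1 mg/L

Conservation of mass: C = (52000·2.000 + 6340·123.0) / 58340 = 883800/58340 = 15.15 mg/L.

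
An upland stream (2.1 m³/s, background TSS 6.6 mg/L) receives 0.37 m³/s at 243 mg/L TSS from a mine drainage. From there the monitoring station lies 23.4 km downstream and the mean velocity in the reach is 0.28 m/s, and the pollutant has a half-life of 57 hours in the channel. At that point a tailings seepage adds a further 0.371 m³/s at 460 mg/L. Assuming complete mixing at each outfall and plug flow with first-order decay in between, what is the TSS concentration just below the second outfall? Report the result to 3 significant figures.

Flow-weighted average: C = (2.100·6.600 + 0.3700·243.0) / 2.470 = 103.8/2.470 = 42.01 mg/L; combined flow 2.470 m³/s.
Travel time t = 23.4·1000 / 0.28 = 83570 s = 23.21 h.
Half-life 57 h → k = ln 2 / 57 = 0.01216 h⁻¹ = 0.2919 d⁻¹.
First-order decay: C = 42.01·exp(−k·t) = 42.01·0.7540 = 31.68 mg/L.
At the second outfall, C = (2.470·31.68 + 0.3710·460.0) / (2.470 + 0.3710) = 87.61 mg/L.

87.6 mg/L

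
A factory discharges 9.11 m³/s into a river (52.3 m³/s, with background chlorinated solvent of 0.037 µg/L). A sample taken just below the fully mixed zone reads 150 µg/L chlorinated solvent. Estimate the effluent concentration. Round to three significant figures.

1010 µg/L

Mass balance: 52.30·0.03700 + 9.110·Cₑ = 61.41·150.0
→ Cₑ = (61.41·150.0 − 52.30·0.03700) / 9.110 = 1011 µg/L.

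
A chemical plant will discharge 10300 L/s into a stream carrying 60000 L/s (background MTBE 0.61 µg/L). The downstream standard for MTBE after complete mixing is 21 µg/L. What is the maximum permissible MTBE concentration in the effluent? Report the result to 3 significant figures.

140 µg/L

At the limit, (Qr·Cr + Qe·Cₑ)/(Qr + Qe) = 21:
Cₑ = (70300·21 − 60000·0.6100) / 10300 = 139.8 µg/L.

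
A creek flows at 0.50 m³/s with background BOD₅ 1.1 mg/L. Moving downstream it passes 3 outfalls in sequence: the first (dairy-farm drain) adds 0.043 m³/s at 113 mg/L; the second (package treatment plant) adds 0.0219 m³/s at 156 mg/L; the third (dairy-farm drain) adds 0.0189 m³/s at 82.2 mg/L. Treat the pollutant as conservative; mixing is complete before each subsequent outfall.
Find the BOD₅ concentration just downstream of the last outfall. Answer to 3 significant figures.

Outfall 1: combined Q = 0.5430 m³/s; C = (0.5000·1.100 + 0.04300·113.0)/0.5430 = 9.961 mg/L.
Outfall 2: combined Q = 0.5649 m³/s; C = (0.5430·9.961 + 0.02190·156.0)/0.5649 = 15.62 mg/L.
Outfall 3: combined Q = 0.5838 m³/s; C = (0.5649·15.62 + 0.01890·82.20)/0.5838 = 17.78 mg/L.

17.8 mg/L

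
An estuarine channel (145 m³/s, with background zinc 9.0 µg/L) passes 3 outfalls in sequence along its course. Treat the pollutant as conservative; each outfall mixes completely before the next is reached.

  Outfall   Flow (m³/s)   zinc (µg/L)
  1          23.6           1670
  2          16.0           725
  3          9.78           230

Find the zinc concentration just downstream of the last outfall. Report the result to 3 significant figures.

Below outfall 1: Q → 168.6 m³/s, C = (145.0·9.000 + 23.60·1670)/168.6 = 241.5 µg/L.
Below outfall 2: Q → 184.6 m³/s, C = (168.6·241.5 + 16.00·725.0)/184.6 = 283.4 µg/L.
Below outfall 3: Q → 194.4 m³/s, C = (184.6·283.4 + 9.780·230.0)/194.4 = 280.7 µg/L.

281 µg/L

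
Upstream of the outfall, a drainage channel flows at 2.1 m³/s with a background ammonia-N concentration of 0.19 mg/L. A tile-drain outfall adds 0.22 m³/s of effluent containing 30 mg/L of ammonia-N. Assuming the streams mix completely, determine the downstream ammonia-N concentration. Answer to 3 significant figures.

3.02 mg/L

Flow-weighted average: C = (2.100·0.1900 + 0.2200·30.00) / 2.320 = 6.999/2.320 = 3.017 mg/L.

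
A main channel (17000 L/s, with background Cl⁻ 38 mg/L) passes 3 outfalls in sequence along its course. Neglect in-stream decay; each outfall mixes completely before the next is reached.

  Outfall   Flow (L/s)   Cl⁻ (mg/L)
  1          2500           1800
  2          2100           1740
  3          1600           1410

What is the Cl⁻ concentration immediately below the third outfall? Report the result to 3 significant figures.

477 mg/L

After outfall 1: Q = 17000 + 2500 = 19500 L/s; C = (17000·38.00 + 2500·1800)/19500 = 263.9 mg/L.
After outfall 2: Q = 19500 + 2100 = 21600 L/s; C = (19500·263.9 + 2100·1740)/21600 = 407.4 mg/L.
After outfall 3: Q = 21600 + 1600 = 23200 L/s; C = (21600·407.4 + 1600·1410)/23200 = 476.6 mg/L.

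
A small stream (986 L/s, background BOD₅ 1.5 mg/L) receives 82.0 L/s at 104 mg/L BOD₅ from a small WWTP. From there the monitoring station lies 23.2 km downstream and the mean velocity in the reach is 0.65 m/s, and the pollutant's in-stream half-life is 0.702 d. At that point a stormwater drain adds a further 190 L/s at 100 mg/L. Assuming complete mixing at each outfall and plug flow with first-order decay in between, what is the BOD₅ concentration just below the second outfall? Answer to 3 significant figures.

Conservation of mass: C = (986.0·1.500 + 82.00·104.0) / 1068 = 10010/1068 = 9.370 mg/L; combined flow 1068 L/s.
Travel time t = 23.2·1000 / 0.65 = 35690 s = 9.915 h.
Half-life 0.702 d → k = ln 2 / 0.702 = 0.9874 d⁻¹.
Applying C = C₀e^(−kt): 9.370 × 0.6650 = 6.231 mg/L.
Second outfall: C = (1068·6.231 + 190.0·100.0)/1258 = 20.39 mg/L.

20.4 mg/L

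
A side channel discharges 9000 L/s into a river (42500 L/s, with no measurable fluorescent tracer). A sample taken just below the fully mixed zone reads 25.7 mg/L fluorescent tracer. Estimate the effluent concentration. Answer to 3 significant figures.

Mass balance: 42500·0 + 9000·Cₑ = 51500·25.70
→ Cₑ = (51500·25.70 − 42500·0) / 9000 = 147.1 mg/L.

147 mg/L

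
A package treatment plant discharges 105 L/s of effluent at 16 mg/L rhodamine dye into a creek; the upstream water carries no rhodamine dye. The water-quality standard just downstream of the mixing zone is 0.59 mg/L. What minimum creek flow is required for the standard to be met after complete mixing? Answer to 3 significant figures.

2740 L/s

Set C_mix = 0.59: (Q·0 + 105.0·16.00) / (Q + 105.0) = 0.59
→ Q = 105.0·(16.00 − 0.59)/(0.59 − 0) = 2742 L/s.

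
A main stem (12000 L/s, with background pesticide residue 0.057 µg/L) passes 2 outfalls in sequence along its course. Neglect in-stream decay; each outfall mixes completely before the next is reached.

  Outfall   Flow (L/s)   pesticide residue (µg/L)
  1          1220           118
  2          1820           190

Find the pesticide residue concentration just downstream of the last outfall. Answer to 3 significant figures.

32.6 µg/L

Outfall 1: combined Q = 13220 L/s; C = (12000·0.05700 + 1220·118.0)/13220 = 10.94 µg/L.
Outfall 2: combined Q = 15040 L/s; C = (13220·10.94 + 1820·190.0)/15040 = 32.61 µg/L.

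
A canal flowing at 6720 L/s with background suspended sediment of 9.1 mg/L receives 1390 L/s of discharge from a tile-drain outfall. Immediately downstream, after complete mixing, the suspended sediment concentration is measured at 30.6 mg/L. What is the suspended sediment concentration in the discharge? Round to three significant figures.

135 mg/L

Mass balance: 6720·9.100 + 1390·Cₑ = 8110·30.60
→ Cₑ = (8110·30.60 − 6720·9.100) / 1390 = 134.5 mg/L.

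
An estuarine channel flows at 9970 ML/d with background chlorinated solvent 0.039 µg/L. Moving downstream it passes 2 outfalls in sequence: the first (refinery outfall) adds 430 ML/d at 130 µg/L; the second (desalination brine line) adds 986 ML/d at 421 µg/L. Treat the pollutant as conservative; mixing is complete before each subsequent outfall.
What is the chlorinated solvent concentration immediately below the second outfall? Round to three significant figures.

41.4 µg/L

After outfall 1: Q = 9970 + 430.0 = 10400 ML/d; C = (9970·0.03900 + 430.0·130.0)/10400 = 5.412 µg/L.
After outfall 2: Q = 10400 + 986.0 = 11390 ML/d; C = (10400·5.412 + 986.0·421.0)/11390 = 41.40 µg/L.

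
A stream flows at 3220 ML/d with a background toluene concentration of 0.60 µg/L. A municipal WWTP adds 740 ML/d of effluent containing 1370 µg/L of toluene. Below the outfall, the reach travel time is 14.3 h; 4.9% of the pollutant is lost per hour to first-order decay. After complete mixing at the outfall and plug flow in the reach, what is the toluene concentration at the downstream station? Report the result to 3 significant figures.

Mixed concentration C = ΣQC/ΣQ = (3220·0.6000 + 740.0·1370) / 3960 = 1016000/3960 = 256.5 µg/L.
4.9%/h lost → k = −ln(1 − 0.049) = 0.05024 h⁻¹.
Applying C = C₀e^(−kt): 256.5 × 0.4875 = 125.0 µg/L.

125 µg/L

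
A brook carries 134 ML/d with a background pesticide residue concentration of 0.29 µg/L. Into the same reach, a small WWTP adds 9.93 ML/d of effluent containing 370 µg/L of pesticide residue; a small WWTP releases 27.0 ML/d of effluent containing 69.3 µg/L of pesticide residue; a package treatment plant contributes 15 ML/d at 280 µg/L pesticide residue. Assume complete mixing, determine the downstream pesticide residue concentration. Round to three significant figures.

Flow-weighted average: C = (134.0·0.2900 + 9.930·370.0 + 27.00·69.30 + 15.00·280.0) / 185.9 = 9784/185.9 = 52.62 µg/L.

52.6 µg/L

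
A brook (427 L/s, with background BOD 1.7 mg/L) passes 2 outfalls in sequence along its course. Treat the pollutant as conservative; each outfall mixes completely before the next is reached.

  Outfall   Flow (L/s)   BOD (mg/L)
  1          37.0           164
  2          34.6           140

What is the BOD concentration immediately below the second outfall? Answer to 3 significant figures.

23.3 mg/L

After outfall 1: Q = 427.0 + 37.00 = 464.0 L/s; C = (427.0·1.700 + 37.00·164.0)/464.0 = 14.64 mg/L.
After outfall 2: Q = 464.0 + 34.60 = 498.6 L/s; C = (464.0·14.64 + 34.60·140.0)/498.6 = 23.34 mg/L.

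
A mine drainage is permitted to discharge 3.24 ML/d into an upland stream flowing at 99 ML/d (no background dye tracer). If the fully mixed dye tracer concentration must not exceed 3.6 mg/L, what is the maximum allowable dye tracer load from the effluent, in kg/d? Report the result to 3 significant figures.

368 kg/d

Mass balance at the limit: 99.00·0 + 3.240·Cₑ = 102.2·3.6 → Cₑ = 113.6 mg/L.
3.240 ML/d = 0.03750 m³/s. Load = 0.03750 m³/s × 113.6 g/m³ × 86 400 s/d = 368.1 kg/d.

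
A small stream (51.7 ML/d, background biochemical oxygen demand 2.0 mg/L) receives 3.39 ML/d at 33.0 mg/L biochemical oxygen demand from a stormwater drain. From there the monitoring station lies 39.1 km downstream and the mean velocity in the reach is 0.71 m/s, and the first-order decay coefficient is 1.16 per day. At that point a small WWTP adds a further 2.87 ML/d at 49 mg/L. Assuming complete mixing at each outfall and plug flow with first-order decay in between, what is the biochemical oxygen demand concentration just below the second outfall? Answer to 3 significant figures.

4.20 mg/L

Flow-weighted average: C = (51.70·2.000 + 3.390·33.00) / 55.09 = 215.3/55.09 = 3.908 mg/L; combined flow 55.09 ML/d.
Travel time t = 39.1·1000 / 0.71 = 55070 s = 15.30 h.
First-order decay: C = 3.908·exp(−k·t) = 3.908·0.4774 = 1.866 mg/L.
At the second outfall, C = (55.09·1.866 + 2.870·49.00) / (55.09 + 2.870) = 4.199 mg/L.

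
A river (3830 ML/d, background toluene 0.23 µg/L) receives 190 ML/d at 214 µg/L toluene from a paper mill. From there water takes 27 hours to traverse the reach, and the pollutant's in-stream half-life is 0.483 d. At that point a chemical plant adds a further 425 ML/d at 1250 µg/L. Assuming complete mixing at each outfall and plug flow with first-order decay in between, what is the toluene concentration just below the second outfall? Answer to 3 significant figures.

Mass balance: C = (3830·0.2300 + 190.0·214.0) / 4020 = 41540/4020 = 10.33 µg/L; combined flow 4020 ML/d.
Half-life 0.483 d → k = ln 2 / 0.483 = 1.435 d⁻¹.
After decay, C = 10.33 × e^(−kt) = 10.33 × 0.1990 = 2.056 µg/L.
Second outfall: C = (4020·2.056 + 425.0·1250)/4445 = 121.4 µg/L.

121 µg/L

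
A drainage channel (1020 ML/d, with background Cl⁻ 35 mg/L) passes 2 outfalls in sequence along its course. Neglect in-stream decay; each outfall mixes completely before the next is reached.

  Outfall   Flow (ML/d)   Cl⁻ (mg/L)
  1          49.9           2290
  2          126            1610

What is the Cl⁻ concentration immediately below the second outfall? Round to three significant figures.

295 mg/L

Below outfall 1: Q → 1070 ML/d, C = (1020·35.00 + 49.90·2290)/1070 = 140.2 mg/L.
Below outfall 2: Q → 1196 ML/d, C = (1070·140.2 + 126.0·1610)/1196 = 295.0 mg/L.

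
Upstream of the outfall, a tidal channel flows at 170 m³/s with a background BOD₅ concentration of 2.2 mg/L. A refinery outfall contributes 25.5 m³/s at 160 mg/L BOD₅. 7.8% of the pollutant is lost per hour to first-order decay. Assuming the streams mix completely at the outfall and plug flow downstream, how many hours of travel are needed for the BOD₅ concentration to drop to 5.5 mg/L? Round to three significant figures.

Mixed concentration C = ΣQC/ΣQ = (170.0·2.200 + 25.50·160.0) / 195.5 = 4454/195.5 = 22.78 mg/L.
7.8%/h lost → k = −ln(1 − 0.078) = 0.08121 h⁻¹.
22.78·exp(−k·t) = 5.5 → t = ln(22.78/5.5)/k = 63000 s = 17.50 h.

17.5 h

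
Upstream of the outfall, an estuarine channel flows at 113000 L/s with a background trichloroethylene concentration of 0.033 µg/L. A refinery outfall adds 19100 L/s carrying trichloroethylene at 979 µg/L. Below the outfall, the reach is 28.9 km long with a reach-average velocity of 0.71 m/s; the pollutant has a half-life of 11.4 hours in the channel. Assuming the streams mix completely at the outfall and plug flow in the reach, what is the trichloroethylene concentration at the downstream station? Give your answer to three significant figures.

71.2 µg/L

Mass balance: C = (113000·0.03300 + 19100·979.0) / 132100 = 18700000/132100 = 141.6 µg/L.
Travel time t = 28.9·1000 / 0.71 = 40700 s = 11.31 h.
Half-life 11.4 h → k = ln 2 / 11.4 = 0.06080 h⁻¹ = 1.459 d⁻¹.
Applying C = C₀e^(−kt): 141.6 × 0.5028 = 71.19 µg/L.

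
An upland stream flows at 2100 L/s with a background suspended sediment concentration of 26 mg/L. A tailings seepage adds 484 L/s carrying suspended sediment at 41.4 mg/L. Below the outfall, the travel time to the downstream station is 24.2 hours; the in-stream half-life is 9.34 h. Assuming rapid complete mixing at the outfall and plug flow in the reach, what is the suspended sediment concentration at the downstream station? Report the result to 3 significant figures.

After mixing, C = (2100·26.00 + 484.0·41.40) / 2584 = 74640/2584 = 28.88 mg/L.
Half-life 9.34 h → k = ln 2 / 9.34 = 0.07421 h⁻¹ = 1.781 d⁻¹.
Decay over the reach: 28.88·exp(−kt) = 28.88·0.1660 = 4.794 mg/L.

4.79 mg/L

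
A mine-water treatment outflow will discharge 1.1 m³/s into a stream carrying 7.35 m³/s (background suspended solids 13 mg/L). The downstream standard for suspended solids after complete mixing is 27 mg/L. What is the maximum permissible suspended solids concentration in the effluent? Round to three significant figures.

121 mg/L

At the limit, (Qr·Cr + Qe·Cₑ)/(Qr + Qe) = 27:
Cₑ = (8.450·27 − 7.350·13.00) / 1.100 = 120.5 mg/L.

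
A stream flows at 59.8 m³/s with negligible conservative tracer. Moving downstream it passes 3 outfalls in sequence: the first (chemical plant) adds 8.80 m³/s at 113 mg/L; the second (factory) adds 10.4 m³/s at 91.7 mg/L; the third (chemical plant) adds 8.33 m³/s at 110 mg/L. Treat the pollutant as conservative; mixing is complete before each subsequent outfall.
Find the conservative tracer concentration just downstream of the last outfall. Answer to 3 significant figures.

32.8 mg/L

Outfall 1: combined Q = 68.60 m³/s; C = (59.80·0 + 8.800·113.0)/68.60 = 14.50 mg/L.
Outfall 2: combined Q = 79.00 m³/s; C = (68.60·14.50 + 10.40·91.70)/79.00 = 24.66 mg/L.
Outfall 3: combined Q = 87.33 m³/s; C = (79.00·24.66 + 8.330·110.0)/87.33 = 32.80 mg/L.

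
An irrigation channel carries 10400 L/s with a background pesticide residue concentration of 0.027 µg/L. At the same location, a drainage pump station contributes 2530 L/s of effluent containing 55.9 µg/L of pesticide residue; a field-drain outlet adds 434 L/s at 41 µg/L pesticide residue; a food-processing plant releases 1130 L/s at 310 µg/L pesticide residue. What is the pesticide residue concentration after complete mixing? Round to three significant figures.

35.2 µg/L

Conservation of mass: C = (10400·0.02700 + 2530·55.90 + 434.0·41.00 + 1130·310.0) / 14490 = 509800/14490 = 35.17 µg/L.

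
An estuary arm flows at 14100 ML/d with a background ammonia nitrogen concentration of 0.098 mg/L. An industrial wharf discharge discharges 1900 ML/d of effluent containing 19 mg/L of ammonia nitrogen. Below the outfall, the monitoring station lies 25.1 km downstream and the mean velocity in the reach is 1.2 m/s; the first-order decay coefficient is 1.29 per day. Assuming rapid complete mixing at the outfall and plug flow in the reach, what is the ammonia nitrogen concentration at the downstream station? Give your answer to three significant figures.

Mass balance: C = (14100·0.09800 + 1900·19.00) / 16000 = 37480/16000 = 2.343 mg/L.
Travel time t = 25.1·1000 / 1.2 = 20920 s = 5.810 h.
Decay over the reach: 2.343·exp(−kt) = 2.343·0.7318 = 1.714 mg/L.

1.71 mg/L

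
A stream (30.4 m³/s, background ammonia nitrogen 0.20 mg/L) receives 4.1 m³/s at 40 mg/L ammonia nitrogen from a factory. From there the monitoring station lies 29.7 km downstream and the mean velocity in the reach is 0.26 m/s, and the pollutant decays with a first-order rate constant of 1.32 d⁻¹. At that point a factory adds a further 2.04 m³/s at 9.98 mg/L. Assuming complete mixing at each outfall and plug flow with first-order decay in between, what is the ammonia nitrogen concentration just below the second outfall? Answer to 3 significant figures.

1.37 mg/L

Conservation of mass: C = (30.40·0.2000 + 4.100·40.00) / 34.50 = 170.1/34.50 = 4.930 mg/L; combined flow 34.50 m³/s.
Travel time t = 29.7·1000 / 0.26 = 114200 s = 31.73 h.
Decay over the reach: 4.930·exp(−kt) = 4.930·0.1746 = 0.8608 mg/L.
At the second outfall, C = (34.50·0.8608 + 2.040·9.980) / (34.50 + 2.040) = 1.370 mg/L.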